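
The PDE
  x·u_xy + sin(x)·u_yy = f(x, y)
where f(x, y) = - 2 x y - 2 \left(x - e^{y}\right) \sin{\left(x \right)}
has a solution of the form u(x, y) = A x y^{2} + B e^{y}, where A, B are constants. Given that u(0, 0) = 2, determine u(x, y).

Answer: u(x, y) = - x y^{2} + 2 e^{y}

Derivation:
Substitute the ansatz u = A x y^{2} + B e^{y} into the left-hand side.
Derivatives of the ansatz:
  u_xy = 2 A y
  u_yy = 2 A x + B e^{y}
Term by term:
  x·u_xy = 2 A x y
  sin(x)·u_yy = 2 A x \sin{\left(x \right)} + B e^{y} \sin{\left(x \right)}
So the left-hand side equals
  2 A x y + 2 A x \sin{\left(x \right)} + B e^{y} \sin{\left(x \right)}
This must equal f(x, y) identically; expanded, f = - 2 x y - 2 x \sin{\left(x \right)} + 2 e^{y} \sin{\left(x \right)}.
Matching coefficients of the independent functions:
  [x y, x \sin{\left(x \right)}]:  2 A = -2
  [e^{y} \sin{\left(x \right)}]:  B = 2
Solving: A = -1, B = 2.
Check against the point condition:
  u(0, 0) = 2  ⟹  B = 2  ✓
Hence u(x, y) = - x y^{2} + 2 e^{y}.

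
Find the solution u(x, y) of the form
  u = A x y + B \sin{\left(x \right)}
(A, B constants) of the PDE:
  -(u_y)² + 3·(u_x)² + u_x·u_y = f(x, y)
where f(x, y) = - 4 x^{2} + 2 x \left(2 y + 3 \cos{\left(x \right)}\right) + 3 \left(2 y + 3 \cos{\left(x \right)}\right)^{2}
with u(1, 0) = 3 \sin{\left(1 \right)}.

Substitute the ansatz u = A x y + B \sin{\left(x \right)} into the left-hand side.
Derivatives of the ansatz:
  u_y = A x
  u_x = A y + B \cos{\left(x \right)}
Term by term:
  -(u_y)² = - A^{2} x^{2}
  3·(u_x)² = 3 A^{2} y^{2} + 6 A B y \cos{\left(x \right)} + 3 B^{2} \cos^{2}{\left(x \right)}
  u_x·u_y = A^{2} x y + A B x \cos{\left(x \right)}
So the left-hand side equals
  - A^{2} x^{2} + A^{2} x y + 3 A^{2} y^{2} + A B x \cos{\left(x \right)} + 6 A B y \cos{\left(x \right)} + 3 B^{2} \cos^{2}{\left(x \right)}
This must equal f(x, y) identically; expanded, f = - 4 x^{2} + 4 x y + 6 x \cos{\left(x \right)} + 12 y^{2} + 36 y \cos{\left(x \right)} + 27 \cos^{2}{\left(x \right)}.
Matching coefficients of the independent functions:
  [x^{2}]:  - A^{2} = -4
  [y^{2}]:  3 A^{2} = 12
  [x y]:  A^{2} = 4
  [x \cos{\left(x \right)}]:  A B = 6
  [y \cos{\left(x \right)}]:  6 A B = 36
  [\cos^{2}{\left(x \right)}]:  3 B^{2} = 27
These equations allow (A, B) = (-2, -3) or (2, 3).
Impose the point condition(s):
  u(1, 0) = 3 \sin{\left(1 \right)}  ⟹  B \sin{\left(1 \right)} = 3 \sin{\left(1 \right)}
Only A = 2, B = 3 satisfies everything.
Hence u(x, y) = 2 x y + 3 \sin{\left(x \right)}.

Answer: u(x, y) = 2 x y + 3 \sin{\left(x \right)}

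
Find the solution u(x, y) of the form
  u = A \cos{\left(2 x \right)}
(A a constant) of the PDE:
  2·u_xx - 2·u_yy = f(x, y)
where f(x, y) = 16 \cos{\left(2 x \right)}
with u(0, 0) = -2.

Substitute the ansatz u = A \cos{\left(2 x \right)} into the left-hand side.
Derivatives of the ansatz:
  u_xx = - 4 A \cos{\left(2 x \right)}
  u_yy = 0
Term by term:
  2·u_xx = - 8 A \cos{\left(2 x \right)}
  -2·u_yy = 0
So the left-hand side equals
  - 8 A \cos{\left(2 x \right)}
This must equal f(x, y) = 16 \cos{\left(2 x \right)} identically.
Matching coefficients of the independent functions:
  [\cos{\left(2 x \right)}]:  - 8 A = 16
Solving: A = -2.
Check against the point condition:
  u(0, 0) = -2  ⟹  A = -2  ✓
Hence u(x, y) = - 2 \cos{\left(2 x \right)}.

Answer: u(x, y) = - 2 \cos{\left(2 x \right)}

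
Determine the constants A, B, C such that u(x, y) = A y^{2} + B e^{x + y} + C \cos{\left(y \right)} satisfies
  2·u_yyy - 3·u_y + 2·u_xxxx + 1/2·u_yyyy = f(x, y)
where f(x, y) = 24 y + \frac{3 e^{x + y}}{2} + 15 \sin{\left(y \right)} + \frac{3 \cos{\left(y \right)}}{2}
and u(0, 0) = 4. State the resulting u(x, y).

Substitute the ansatz u = A y^{2} + B e^{x + y} + C \cos{\left(y \right)} into the left-hand side.
Derivatives of the ansatz:
  u_yyy = B e^{x} e^{y} + C \sin{\left(y \right)}
  u_y = 2 A y + B e^{x} e^{y} - C \sin{\left(y \right)}
  u_xxxx = B e^{x} e^{y}
  u_yyyy = B e^{x} e^{y} + C \cos{\left(y \right)}
Term by term:
  2·u_yyy = 2 B e^{x} e^{y} + 2 C \sin{\left(y \right)}
  -3·u_y = - 6 A y - 3 B e^{x} e^{y} + 3 C \sin{\left(y \right)}
  2·u_xxxx = 2 B e^{x} e^{y}
  1/2·u_yyyy = \frac{B e^{x} e^{y}}{2} + \frac{C \cos{\left(y \right)}}{2}
So the left-hand side equals
  - 6 A y + \frac{3 B e^{x} e^{y}}{2} + 5 C \sin{\left(y \right)} + \frac{C \cos{\left(y \right)}}{2}
This must equal f(x, y) identically; expanded, f = 24 y + \frac{3 e^{x} e^{y}}{2} + 15 \sin{\left(y \right)} + \frac{3 \cos{\left(y \right)}}{2}.
Matching coefficients of the independent functions:
  [y]:  - 6 A = 24
  [e^{x} e^{y}]:  \frac{3 B}{2} = \frac{3}{2}
  [\sin{\left(y \right)}]:  5 C = 15
  [\cos{\left(y \right)}]:  \frac{C}{2} = \frac{3}{2}
Solving: A = -4, B = 1, C = 3.
Check against the point condition:
  u(0, 0) = 4  ⟹  B + C = 4  ✓
Hence u(x, y) = - 4 y^{2} + e^{x + y} + 3 \cos{\left(y \right)}.

Answer: u(x, y) = - 4 y^{2} + e^{x + y} + 3 \cos{\left(y \right)}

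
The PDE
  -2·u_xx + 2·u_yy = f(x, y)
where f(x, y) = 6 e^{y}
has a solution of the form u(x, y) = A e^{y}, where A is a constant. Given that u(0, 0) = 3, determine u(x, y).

Answer: u(x, y) = 3 e^{y}

Derivation:
Substitute the ansatz u = A e^{y} into the left-hand side.
Derivatives of the ansatz:
  u_xx = 0
  u_yy = A e^{y}
Term by term:
  -2·u_xx = 0
  2·u_yy = 2 A e^{y}
So the left-hand side equals
  2 A e^{y}
This must equal f(x, y) = 6 e^{y} identically.
Matching coefficients of the independent functions:
  [e^{y}]:  2 A = 6
Solving: A = 3.
Check against the point condition:
  u(0, 0) = 3  ⟹  A = 3  ✓
Hence u(x, y) = 3 e^{y}.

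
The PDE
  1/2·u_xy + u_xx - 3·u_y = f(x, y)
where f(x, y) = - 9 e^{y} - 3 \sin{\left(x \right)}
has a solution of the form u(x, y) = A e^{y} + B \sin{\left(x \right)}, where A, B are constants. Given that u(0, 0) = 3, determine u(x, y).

Substitute the ansatz u = A e^{y} + B \sin{\left(x \right)} into the left-hand side.
Derivatives of the ansatz:
  u_xy = 0
  u_xx = - B \sin{\left(x \right)}
  u_y = A e^{y}
Term by term:
  1/2·u_xy = 0
  u_xx = - B \sin{\left(x \right)}
  -3·u_y = - 3 A e^{y}
So the left-hand side equals
  - 3 A e^{y} - B \sin{\left(x \right)}
This must equal f(x, y) = - 9 e^{y} - 3 \sin{\left(x \right)} identically.
Matching coefficients of the independent functions:
  [e^{y}]:  - 3 A = -9
  [\sin{\left(x \right)}]:  - B = -3
Solving: A = 3, B = 3.
Check against the point condition:
  u(0, 0) = 3  ⟹  A = 3  ✓
Hence u(x, y) = 3 e^{y} + 3 \sin{\left(x \right)}.

Answer: u(x, y) = 3 e^{y} + 3 \sin{\left(x \right)}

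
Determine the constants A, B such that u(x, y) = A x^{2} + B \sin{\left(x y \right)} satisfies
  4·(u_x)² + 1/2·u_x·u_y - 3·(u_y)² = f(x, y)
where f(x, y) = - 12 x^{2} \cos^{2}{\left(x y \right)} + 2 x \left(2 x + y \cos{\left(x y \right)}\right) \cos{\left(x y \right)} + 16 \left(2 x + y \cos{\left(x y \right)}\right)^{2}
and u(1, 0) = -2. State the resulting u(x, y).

Substitute the ansatz u = A x^{2} + B \sin{\left(x y \right)} into the left-hand side.
Derivatives of the ansatz:
  u_x = 2 A x + B y \cos{\left(x y \right)}
  u_y = B x \cos{\left(x y \right)}
Term by term:
  4·(u_x)² = 16 A^{2} x^{2} + 16 A B x y \cos{\left(x y \right)} + 4 B^{2} y^{2} \cos^{2}{\left(x y \right)}
  1/2·u_x·u_y = A B x^{2} \cos{\left(x y \right)} + \frac{B^{2} x y \cos^{2}{\left(x y \right)}}{2}
  -3·(u_y)² = - 3 B^{2} x^{2} \cos^{2}{\left(x y \right)}
So the left-hand side equals
  16 A^{2} x^{2} + A B x^{2} \cos{\left(x y \right)} + 16 A B x y \cos{\left(x y \right)} - 3 B^{2} x^{2} \cos^{2}{\left(x y \right)} + \frac{B^{2} x y \cos^{2}{\left(x y \right)}}{2} + 4 B^{2} y^{2} \cos^{2}{\left(x y \right)}
This must equal f(x, y) identically; expanded, f = - 12 x^{2} \cos^{2}{\left(x y \right)} + 4 x^{2} \cos{\left(x y \right)} + 64 x^{2} + 2 x y \cos^{2}{\left(x y \right)} + 64 x y \cos{\left(x y \right)} + 16 y^{2} \cos^{2}{\left(x y \right)}.
Matching coefficients of the independent functions:
  [x^{2}]:  16 A^{2} = 64
  [x^{2} \cos{\left(x y \right)}]:  A B = 4
  [x^{2} \cos^{2}{\left(x y \right)}]:  - 3 B^{2} = -12
  [y^{2} \cos^{2}{\left(x y \right)}]:  4 B^{2} = 16
  [x y \cos{\left(x y \right)}]:  16 A B = 64
  [x y \cos^{2}{\left(x y \right)}]:  \frac{B^{2}}{2} = 2
These equations allow (A, B) = (-2, -2) or (2, 2).
Impose the point condition(s):
  u(1, 0) = -2  ⟹  A = -2
Only A = -2, B = -2 satisfies everything.
Hence u(x, y) = - 2 x^{2} - 2 \sin{\left(x y \right)}.

Answer: u(x, y) = - 2 x^{2} - 2 \sin{\left(x y \right)}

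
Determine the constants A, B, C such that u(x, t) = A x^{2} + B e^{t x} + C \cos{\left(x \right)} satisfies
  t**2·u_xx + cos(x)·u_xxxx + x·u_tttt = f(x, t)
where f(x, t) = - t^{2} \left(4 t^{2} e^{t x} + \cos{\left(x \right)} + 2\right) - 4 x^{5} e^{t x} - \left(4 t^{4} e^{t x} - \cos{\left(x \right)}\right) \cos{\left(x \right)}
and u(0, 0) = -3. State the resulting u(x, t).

Substitute the ansatz u = A x^{2} + B e^{t x} + C \cos{\left(x \right)} into the left-hand side.
Derivatives of the ansatz:
  u_xx = 2 A + B t^{2} e^{t x} - C \cos{\left(x \right)}
  u_xxxx = B t^{4} e^{t x} + C \cos{\left(x \right)}
  u_tttt = B x^{4} e^{t x}
Term by term:
  t**2·u_xx = 2 A t^{2} + B t^{4} e^{t x} - C t^{2} \cos{\left(x \right)}
  cos(x)·u_xxxx = B t^{4} e^{t x} \cos{\left(x \right)} + C \cos^{2}{\left(x \right)}
  x·u_tttt = B x^{5} e^{t x}
So the left-hand side equals
  2 A t^{2} + B t^{4} e^{t x} \cos{\left(x \right)} + B t^{4} e^{t x} + B x^{5} e^{t x} - C t^{2} \cos{\left(x \right)} + C \cos^{2}{\left(x \right)}
This must equal f(x, t) identically; expanded, f = - 4 t^{4} e^{t x} \cos{\left(x \right)} - 4 t^{4} e^{t x} - t^{2} \cos{\left(x \right)} - 2 t^{2} - 4 x^{5} e^{t x} + \cos^{2}{\left(x \right)}.
Matching coefficients of the independent functions:
  [t^{2}]:  2 A = -2
  [t^{2} \cos{\left(x \right)}]:  - C = -1
  [t^{4} e^{t x}, x^{5} e^{t x}, t^{4} e^{t x} \cos{\left(x \right)}]:  B = -4
  [\cos^{2}{\left(x \right)}]:  C = 1
Solving: A = -1, B = -4, C = 1.
Check against the point condition:
  u(0, 0) = -3  ⟹  B + C = -3  ✓
Hence u(x, t) = - x^{2} - 4 e^{t x} + \cos{\left(x \right)}.

Answer: u(x, t) = - x^{2} - 4 e^{t x} + \cos{\left(x \right)}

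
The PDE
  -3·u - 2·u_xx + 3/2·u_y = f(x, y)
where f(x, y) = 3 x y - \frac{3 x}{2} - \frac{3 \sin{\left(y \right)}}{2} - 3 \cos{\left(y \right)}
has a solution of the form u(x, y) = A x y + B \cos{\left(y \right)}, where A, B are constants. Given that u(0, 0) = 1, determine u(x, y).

Substitute the ansatz u = A x y + B \cos{\left(y \right)} into the left-hand side.
Derivatives of the ansatz:
  u_xx = 0
  u_y = A x - B \sin{\left(y \right)}
Term by term:
  -3·u = - 3 A x y - 3 B \cos{\left(y \right)}
  -2·u_xx = 0
  3/2·u_y = \frac{3 A x}{2} - \frac{3 B \sin{\left(y \right)}}{2}
So the left-hand side equals
  - 3 A x y + \frac{3 A x}{2} - \frac{3 B \sin{\left(y \right)}}{2} - 3 B \cos{\left(y \right)}
This must equal f(x, y) = 3 x y - \frac{3 x}{2} - \frac{3 \sin{\left(y \right)}}{2} - 3 \cos{\left(y \right)} identically.
Matching coefficients of the independent functions:
  [x]:  \frac{3 A}{2} = - \frac{3}{2}
  [x y]:  - 3 A = 3
  [\sin{\left(y \right)}]:  - \frac{3 B}{2} = - \frac{3}{2}
  [\cos{\left(y \right)}]:  - 3 B = -3
Solving: A = -1, B = 1.
Check against the point condition:
  u(0, 0) = 1  ⟹  B = 1  ✓
Hence u(x, y) = - x y + \cos{\left(y \right)}.

Answer: u(x, y) = - x y + \cos{\left(y \right)}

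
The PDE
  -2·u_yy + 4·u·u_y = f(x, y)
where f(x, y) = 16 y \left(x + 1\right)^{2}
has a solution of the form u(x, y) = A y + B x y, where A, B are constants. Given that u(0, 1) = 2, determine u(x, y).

Substitute the ansatz u = A y + B x y into the left-hand side.
Derivatives of the ansatz:
  u_yy = 0
  u_y = A + B x
Term by term:
  -2·u_yy = 0
  4·u·u_y = 4 A^{2} y + 8 A B x y + 4 B^{2} x^{2} y
So the left-hand side equals
  4 A^{2} y + 8 A B x y + 4 B^{2} x^{2} y
This must equal f(x, y) identically; expanded, f = 16 x^{2} y + 32 x y + 16 y.
Matching coefficients of the independent functions:
  [y]:  4 A^{2} = 16
  [x y]:  8 A B = 32
  [x^{2} y]:  4 B^{2} = 16
These equations allow (A, B) = (-2, -2) or (2, 2).
Impose the point condition(s):
  u(0, 1) = 2  ⟹  A = 2
Only A = 2, B = 2 satisfies everything.
Hence u(x, y) = 2 x y + 2 y.

Answer: u(x, y) = 2 x y + 2 y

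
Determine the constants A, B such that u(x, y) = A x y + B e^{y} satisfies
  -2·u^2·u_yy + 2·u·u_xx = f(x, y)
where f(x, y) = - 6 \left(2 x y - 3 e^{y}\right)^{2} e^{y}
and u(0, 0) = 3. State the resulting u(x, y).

Substitute the ansatz u = A x y + B e^{y} into the left-hand side.
Derivatives of the ansatz:
  u_yy = B e^{y}
  u_xx = 0
Term by term:
  -2·u^2·u_yy = - 2 A^{2} B x^{2} y^{2} e^{y} - 4 A B^{2} x y e^{2 y} - 2 B^{3} e^{3 y}
  2·u·u_xx = 0
So the left-hand side equals
  - 2 A^{2} B x^{2} y^{2} e^{y} - 4 A B^{2} x y e^{2 y} - 2 B^{3} e^{3 y}
This must equal f(x, y) identically; expanded, f = - 24 x^{2} y^{2} e^{y} + 72 x y e^{2 y} - 54 e^{3 y}.
Matching coefficients of the independent functions:
  [x y e^{2 y}]:  - 4 A B^{2} = 72
  [x^{2} y^{2} e^{y}]:  - 2 A^{2} B = -24
  [e^{3 y}]:  - 2 B^{3} = -54
Solving: A = -2, B = 3.
Check against the point condition:
  u(0, 0) = 3  ⟹  B = 3  ✓
Hence u(x, y) = - 2 x y + 3 e^{y}.

Answer: u(x, y) = - 2 x y + 3 e^{y}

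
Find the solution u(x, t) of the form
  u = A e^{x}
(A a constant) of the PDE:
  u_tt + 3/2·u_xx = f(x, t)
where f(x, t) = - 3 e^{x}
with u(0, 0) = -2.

Substitute the ansatz u = A e^{x} into the left-hand side.
Derivatives of the ansatz:
  u_tt = 0
  u_xx = A e^{x}
Term by term:
  u_tt = 0
  3/2·u_xx = \frac{3 A e^{x}}{2}
So the left-hand side equals
  \frac{3 A e^{x}}{2}
This must equal f(x, t) = - 3 e^{x} identically.
Matching coefficients of the independent functions:
  [e^{x}]:  \frac{3 A}{2} = -3
Solving: A = -2.
Check against the point condition:
  u(0, 0) = -2  ⟹  A = -2  ✓
Hence u(x, t) = - 2 e^{x}.

Answer: u(x, t) = - 2 e^{x}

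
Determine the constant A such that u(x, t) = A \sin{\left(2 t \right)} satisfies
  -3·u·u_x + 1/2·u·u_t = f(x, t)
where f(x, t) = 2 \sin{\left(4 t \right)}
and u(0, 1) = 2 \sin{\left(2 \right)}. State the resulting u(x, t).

Substitute the ansatz u = A \sin{\left(2 t \right)} into the left-hand side.
Derivatives of the ansatz:
  u_x = 0
  u_t = 2 A \cos{\left(2 t \right)}
Term by term:
  -3·u·u_x = 0
  1/2·u·u_t = A^{2} \sin{\left(2 t \right)} \cos{\left(2 t \right)}
So the left-hand side equals
  A^{2} \sin{\left(2 t \right)} \cos{\left(2 t \right)}
This must equal f(x, t) identically; expanded, f = 4 \sin{\left(2 t \right)} \cos{\left(2 t \right)}.
Matching coefficients of the independent functions:
  [\sin{\left(2 t \right)} \cos{\left(2 t \right)}]:  A^{2} = 4
These equations allow (A) = (-2) or (2).
Impose the point condition(s):
  u(0, 1) = 2 \sin{\left(2 \right)}  ⟹  A \sin{\left(2 \right)} = 2 \sin{\left(2 \right)}
Only A = 2 satisfies everything.
Hence u(x, t) = 2 \sin{\left(2 t \right)}.

Answer: u(x, t) = 2 \sin{\left(2 t \right)}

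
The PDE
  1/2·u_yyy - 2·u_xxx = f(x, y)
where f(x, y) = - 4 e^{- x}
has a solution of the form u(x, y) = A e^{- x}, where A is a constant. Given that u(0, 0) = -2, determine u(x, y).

Substitute the ansatz u = A e^{- x} into the left-hand side.
Derivatives of the ansatz:
  u_yyy = 0
  u_xxx = - A e^{- x}
Term by term:
  1/2·u_yyy = 0
  -2·u_xxx = 2 A e^{- x}
So the left-hand side equals
  2 A e^{- x}
This must equal f(x, y) = - 4 e^{- x} identically.
Matching coefficients of the independent functions:
  [e^{- x}]:  2 A = -4
Solving: A = -2.
Check against the point condition:
  u(0, 0) = -2  ⟹  A = -2  ✓
Hence u(x, y) = - 2 e^{- x}.

Answer: u(x, y) = - 2 e^{- x}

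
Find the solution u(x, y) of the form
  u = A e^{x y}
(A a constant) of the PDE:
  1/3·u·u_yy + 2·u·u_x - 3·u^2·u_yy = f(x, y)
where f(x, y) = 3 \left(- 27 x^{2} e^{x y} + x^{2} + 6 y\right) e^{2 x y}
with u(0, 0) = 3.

Substitute the ansatz u = A e^{x y} into the left-hand side.
Derivatives of the ansatz:
  u_yy = A x^{2} e^{x y}
  u_x = A y e^{x y}
Term by term:
  1/3·u·u_yy = \frac{A^{2} x^{2} e^{2 x y}}{3}
  2·u·u_x = 2 A^{2} y e^{2 x y}
  -3·u^2·u_yy = - 3 A^{3} x^{2} e^{3 x y}
So the left-hand side equals
  - 3 A^{3} x^{2} e^{3 x y} + \frac{A^{2} x^{2} e^{2 x y}}{3} + 2 A^{2} y e^{2 x y}
This must equal f(x, y) identically; expanded, f = - 81 x^{2} e^{3 x y} + 3 x^{2} e^{2 x y} + 18 y e^{2 x y}.
Matching coefficients of the independent functions:
  [x^{2} e^{2 x y}]:  \frac{A^{2}}{3} = 3
  [x^{2} e^{3 x y}]:  - 3 A^{3} = -81
  [y e^{2 x y}]:  2 A^{2} = 18
Solving: A = 3.
Check against the point condition:
  u(0, 0) = 3  ⟹  A = 3  ✓
Hence u(x, y) = 3 e^{x y}.

Answer: u(x, y) = 3 e^{x y}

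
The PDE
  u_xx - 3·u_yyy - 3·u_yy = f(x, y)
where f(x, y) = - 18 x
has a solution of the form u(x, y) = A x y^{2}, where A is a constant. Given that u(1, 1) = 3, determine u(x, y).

Substitute the ansatz u = A x y^{2} into the left-hand side.
Derivatives of the ansatz:
  u_xx = 0
  u_yyy = 0
  u_yy = 2 A x
Term by term:
  u_xx = 0
  -3·u_yyy = 0
  -3·u_yy = - 6 A x
So the left-hand side equals
  - 6 A x
This must equal f(x, y) = - 18 x identically.
Matching coefficients of the independent functions:
  [x]:  - 6 A = -18
Solving: A = 3.
Check against the point condition:
  u(1, 1) = 3  ⟹  A = 3  ✓
Hence u(x, y) = 3 x y^{2}.

Answer: u(x, y) = 3 x y^{2}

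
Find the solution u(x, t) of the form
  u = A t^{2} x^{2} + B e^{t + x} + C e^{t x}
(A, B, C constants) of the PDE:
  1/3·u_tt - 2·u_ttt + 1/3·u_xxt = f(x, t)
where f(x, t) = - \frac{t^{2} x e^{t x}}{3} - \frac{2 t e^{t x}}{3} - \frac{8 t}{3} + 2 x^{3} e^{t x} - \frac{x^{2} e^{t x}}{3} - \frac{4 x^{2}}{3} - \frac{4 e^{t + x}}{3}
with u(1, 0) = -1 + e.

Substitute the ansatz u = A t^{2} x^{2} + B e^{t + x} + C e^{t x} into the left-hand side.
Derivatives of the ansatz:
  u_tt = 2 A x^{2} + B e^{t} e^{x} + C x^{2} e^{t x}
  u_ttt = B e^{t} e^{x} + C x^{3} e^{t x}
  u_xxt = 4 A t + B e^{t} e^{x} + C t^{2} x e^{t x} + 2 C t e^{t x}
Term by term:
  1/3·u_tt = \frac{2 A x^{2}}{3} + \frac{B e^{t} e^{x}}{3} + \frac{C x^{2} e^{t x}}{3}
  -2·u_ttt = - 2 B e^{t} e^{x} - 2 C x^{3} e^{t x}
  1/3·u_xxt = \frac{4 A t}{3} + \frac{B e^{t} e^{x}}{3} + \frac{C t^{2} x e^{t x}}{3} + \frac{2 C t e^{t x}}{3}
So the left-hand side equals
  \frac{4 A t}{3} + \frac{2 A x^{2}}{3} - \frac{4 B e^{t} e^{x}}{3} + \frac{C t^{2} x e^{t x}}{3} + \frac{2 C t e^{t x}}{3} - 2 C x^{3} e^{t x} + \frac{C x^{2} e^{t x}}{3}
This must equal f(x, t) identically; expanded, f = - \frac{t^{2} x e^{t x}}{3} - \frac{2 t e^{t x}}{3} - \frac{8 t}{3} + 2 x^{3} e^{t x} - \frac{x^{2} e^{t x}}{3} - \frac{4 x^{2}}{3} - \frac{4 e^{t} e^{x}}{3}.
Matching coefficients of the independent functions:
  [t]:  \frac{4 A}{3} = - \frac{8}{3}
  [x^{2}]:  \frac{2 A}{3} = - \frac{4}{3}
  [t e^{t x}]:  \frac{2 C}{3} = - \frac{2}{3}
  [x^{2} e^{t x}, t^{2} x e^{t x}]:  \frac{C}{3} = - \frac{1}{3}
  [x^{3} e^{t x}]:  - 2 C = 2
  [e^{t} e^{x}]:  - \frac{4 B}{3} = - \frac{4}{3}
Solving: A = -2, B = 1, C = -1.
Check against the point condition:
  u(1, 0) = -1 + e  ⟹  e B + C = -1 + e  ✓
Hence u(x, t) = - 2 t^{2} x^{2} - e^{t x} + e^{t + x}.

Answer: u(x, t) = - 2 t^{2} x^{2} - e^{t x} + e^{t + x}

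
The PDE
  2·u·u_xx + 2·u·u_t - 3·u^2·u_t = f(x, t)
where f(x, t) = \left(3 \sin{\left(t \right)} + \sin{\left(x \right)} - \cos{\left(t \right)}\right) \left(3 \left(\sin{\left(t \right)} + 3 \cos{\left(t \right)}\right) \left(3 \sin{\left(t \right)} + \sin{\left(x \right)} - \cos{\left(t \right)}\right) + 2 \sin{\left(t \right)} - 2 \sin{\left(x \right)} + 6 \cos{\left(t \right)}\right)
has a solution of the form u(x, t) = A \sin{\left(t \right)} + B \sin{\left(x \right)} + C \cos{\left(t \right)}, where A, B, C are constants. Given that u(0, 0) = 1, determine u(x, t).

Substitute the ansatz u = A \sin{\left(t \right)} + B \sin{\left(x \right)} + C \cos{\left(t \right)} into the left-hand side.
Derivatives of the ansatz:
  u_xx = - B \sin{\left(x \right)}
  u_t = A \cos{\left(t \right)} - C \sin{\left(t \right)}
Term by term:
  2·u·u_xx = - 2 A B \sin{\left(t \right)} \sin{\left(x \right)} - 2 B^{2} \sin^{2}{\left(x \right)} - 2 B C \sin{\left(x \right)} \cos{\left(t \right)}
  2·u·u_t = 2 A^{2} \sin{\left(t \right)} \cos{\left(t \right)} + 2 A B \sin{\left(x \right)} \cos{\left(t \right)} - 2 A C \sin^{2}{\left(t \right)} + 2 A C \cos^{2}{\left(t \right)} - 2 B C \sin{\left(t \right)} \sin{\left(x \right)} - 2 C^{2} \sin{\left(t \right)} \cos{\left(t \right)}
  -3·u^2·u_t = - 3 A^{3} \sin^{2}{\left(t \right)} \cos{\left(t \right)} - 6 A^{2} B \sin{\left(t \right)} \sin{\left(x \right)} \cos{\left(t \right)} + 3 A^{2} C \sin^{3}{\left(t \right)} - 6 A^{2} C \sin{\left(t \right)} \cos^{2}{\left(t \right)} - 3 A B^{2} \sin^{2}{\left(x \right)} \cos{\left(t \right)} + 6 A B C \sin^{2}{\left(t \right)} \sin{\left(x \right)} - 6 A B C \sin{\left(x \right)} \cos^{2}{\left(t \right)} + 6 A C^{2} \sin^{2}{\left(t \right)} \cos{\left(t \right)} - 3 A C^{2} \cos^{3}{\left(t \right)} + 3 B^{2} C \sin{\left(t \right)} \sin^{2}{\left(x \right)} + 6 B C^{2} \sin{\left(t \right)} \sin{\left(x \right)} \cos{\left(t \right)} + 3 C^{3} \sin{\left(t \right)} \cos^{2}{\left(t \right)}
So the left-hand side equals
  - 3 A^{3} \sin^{2}{\left(t \right)} \cos{\left(t \right)} - 6 A^{2} B \sin{\left(t \right)} \sin{\left(x \right)} \cos{\left(t \right)} + 3 A^{2} C \sin^{3}{\left(t \right)} - 6 A^{2} C \sin{\left(t \right)} \cos^{2}{\left(t \right)} + 2 A^{2} \sin{\left(t \right)} \cos{\left(t \right)} - 3 A B^{2} \sin^{2}{\left(x \right)} \cos{\left(t \right)} + 6 A B C \sin^{2}{\left(t \right)} \sin{\left(x \right)} - 6 A B C \sin{\left(x \right)} \cos^{2}{\left(t \right)} - 2 A B \sin{\left(t \right)} \sin{\left(x \right)} + 2 A B \sin{\left(x \right)} \cos{\left(t \right)} + 6 A C^{2} \sin^{2}{\left(t \right)} \cos{\left(t \right)} - 3 A C^{2} \cos^{3}{\left(t \right)} - 2 A C \sin^{2}{\left(t \right)} + 2 A C \cos^{2}{\left(t \right)} + 3 B^{2} C \sin{\left(t \right)} \sin^{2}{\left(x \right)} - 2 B^{2} \sin^{2}{\left(x \right)} + 6 B C^{2} \sin{\left(t \right)} \sin{\left(x \right)} \cos{\left(t \right)} - 2 B C \sin{\left(t \right)} \sin{\left(x \right)} - 2 B C \sin{\left(x \right)} \cos{\left(t \right)} + 3 C^{3} \sin{\left(t \right)} \cos^{2}{\left(t \right)} - 2 C^{2} \sin{\left(t \right)} \cos{\left(t \right)}
This must equal f(x, t) identically; expanded, f = 27 \sin^{3}{\left(t \right)} + 18 \sin^{2}{\left(t \right)} \sin{\left(x \right)} + 63 \sin^{2}{\left(t \right)} \cos{\left(t \right)} + 6 \sin^{2}{\left(t \right)} + 3 \sin{\left(t \right)} \sin^{2}{\left(x \right)} + 48 \sin{\left(t \right)} \sin{\left(x \right)} \cos{\left(t \right)} - 4 \sin{\left(t \right)} \sin{\left(x \right)} - 51 \sin{\left(t \right)} \cos^{2}{\left(t \right)} + 16 \sin{\left(t \right)} \cos{\left(t \right)} + 9 \sin^{2}{\left(x \right)} \cos{\left(t \right)} - 2 \sin^{2}{\left(x \right)} - 18 \sin{\left(x \right)} \cos^{2}{\left(t \right)} + 8 \sin{\left(x \right)} \cos{\left(t \right)} + 9 \cos^{3}{\left(t \right)} - 6 \cos^{2}{\left(t \right)}.
Matching coefficients of the independent functions:
(each divided by its leading coefficient; functions giving the same equation are listed together)
  [\sin{\left(t \right)} \sin{\left(x \right)}]:  A B + B C - 2 = 0
  [\sin{\left(t \right)} \sin^{2}{\left(x \right)}]:  B^{2} C - 1 = 0
  [\sin{\left(t \right)} \cos{\left(t \right)}]:  A^{2} - C^{2} - 8 = 0
  [\sin{\left(t \right)} \cos^{2}{\left(t \right)}]:  A^{2} C - \frac{C^{3}}{2} - \frac{17}{2} = 0
  [\sin^{2}{\left(t \right)} \sin{\left(x \right)}, \sin{\left(x \right)} \cos^{2}{\left(t \right)}]:  A B C - 3 = 0
  [\sin^{2}{\left(t \right)} \cos{\left(t \right)}]:  A^{3} - 2 A C^{2} + 21 = 0
  [\sin{\left(x \right)} \cos{\left(t \right)}]:  A B - B C - 4 = 0
  [\sin^{2}{\left(x \right)} \cos{\left(t \right)}]:  A B^{2} + 3 = 0
  [\sin{\left(t \right)} \sin{\left(x \right)} \cos{\left(t \right)}]:  A^{2} B - B C^{2} + 8 = 0
  [\sin^{2}{\left(t \right)}, \cos^{2}{\left(t \right)}]:  A C + 3 = 0
  [\sin^{3}{\left(t \right)}]:  A^{2} C - 9 = 0
  [\sin^{2}{\left(x \right)}]:  B^{2} - 1 = 0
  [\cos^{3}{\left(t \right)}]:  A C^{2} + 3 = 0
Solving: A = -3, B = -1, C = 1.
Check against the point condition:
  u(0, 0) = 1  ⟹  C = 1  ✓
Hence u(x, t) = - 3 \sin{\left(t \right)} - \sin{\left(x \right)} + \cos{\left(t \right)}.

Answer: u(x, t) = - 3 \sin{\left(t \right)} - \sin{\left(x \right)} + \cos{\left(t \right)}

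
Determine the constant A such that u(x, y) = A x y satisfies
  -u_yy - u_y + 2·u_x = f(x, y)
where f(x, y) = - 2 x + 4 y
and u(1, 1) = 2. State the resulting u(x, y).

Substitute the ansatz u = A x y into the left-hand side.
Derivatives of the ansatz:
  u_yy = 0
  u_y = A x
  u_x = A y
Term by term:
  -u_yy = 0
  -u_y = - A x
  2·u_x = 2 A y
So the left-hand side equals
  - A x + 2 A y
This must equal f(x, y) = - 2 x + 4 y identically.
Matching coefficients of the independent functions:
  [x]:  - A = -2
  [y]:  2 A = 4
Solving: A = 2.
Check against the point condition:
  u(1, 1) = 2  ⟹  A = 2  ✓
Hence u(x, y) = 2 x y.

Answer: u(x, y) = 2 x y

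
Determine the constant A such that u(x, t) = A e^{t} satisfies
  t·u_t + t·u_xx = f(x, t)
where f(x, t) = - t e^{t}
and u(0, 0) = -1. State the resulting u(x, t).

Answer: u(x, t) = - e^{t}

Derivation:
Substitute the ansatz u = A e^{t} into the left-hand side.
Derivatives of the ansatz:
  u_t = A e^{t}
  u_xx = 0
Term by term:
  t·u_t = A t e^{t}
  t·u_xx = 0
So the left-hand side equals
  A t e^{t}
This must equal f(x, t) = - t e^{t} identically.
Matching coefficients of the independent functions:
  [t e^{t}]:  A = -1
Solving: A = -1.
Check against the point condition:
  u(0, 0) = -1  ⟹  A = -1  ✓
Hence u(x, t) = - e^{t}.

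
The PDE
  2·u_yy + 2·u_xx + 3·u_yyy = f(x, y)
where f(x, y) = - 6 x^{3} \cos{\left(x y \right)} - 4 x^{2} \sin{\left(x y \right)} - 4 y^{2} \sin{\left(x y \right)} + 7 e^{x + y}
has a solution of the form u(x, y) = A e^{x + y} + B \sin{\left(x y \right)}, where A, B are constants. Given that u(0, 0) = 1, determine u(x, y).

Substitute the ansatz u = A e^{x + y} + B \sin{\left(x y \right)} into the left-hand side.
Derivatives of the ansatz:
  u_yy = A e^{x} e^{y} - B x^{2} \sin{\left(x y \right)}
  u_xx = A e^{x} e^{y} - B y^{2} \sin{\left(x y \right)}
  u_yyy = A e^{x} e^{y} - B x^{3} \cos{\left(x y \right)}
Term by term:
  2·u_yy = 2 A e^{x} e^{y} - 2 B x^{2} \sin{\left(x y \right)}
  2·u_xx = 2 A e^{x} e^{y} - 2 B y^{2} \sin{\left(x y \right)}
  3·u_yyy = 3 A e^{x} e^{y} - 3 B x^{3} \cos{\left(x y \right)}
So the left-hand side equals
  7 A e^{x} e^{y} - 3 B x^{3} \cos{\left(x y \right)} - 2 B x^{2} \sin{\left(x y \right)} - 2 B y^{2} \sin{\left(x y \right)}
This must equal f(x, y) identically; expanded, f = - 6 x^{3} \cos{\left(x y \right)} - 4 x^{2} \sin{\left(x y \right)} - 4 y^{2} \sin{\left(x y \right)} + 7 e^{x} e^{y}.
Matching coefficients of the independent functions:
  [x^{2} \sin{\left(x y \right)}, y^{2} \sin{\left(x y \right)}]:  - 2 B = -4
  [x^{3} \cos{\left(x y \right)}]:  - 3 B = -6
  [e^{x} e^{y}]:  7 A = 7
Solving: A = 1, B = 2.
Check against the point condition:
  u(0, 0) = 1  ⟹  A = 1  ✓
Hence u(x, y) = e^{x + y} + 2 \sin{\left(x y \right)}.

Answer: u(x, y) = e^{x + y} + 2 \sin{\left(x y \right)}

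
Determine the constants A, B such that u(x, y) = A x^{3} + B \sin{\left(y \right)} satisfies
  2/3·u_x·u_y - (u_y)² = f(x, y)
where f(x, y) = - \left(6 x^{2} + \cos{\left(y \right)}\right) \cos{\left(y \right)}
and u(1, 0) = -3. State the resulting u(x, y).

Substitute the ansatz u = A x^{3} + B \sin{\left(y \right)} into the left-hand side.
Derivatives of the ansatz:
  u_x = 3 A x^{2}
  u_y = B \cos{\left(y \right)}
Term by term:
  2/3·u_x·u_y = 2 A B x^{2} \cos{\left(y \right)}
  -(u_y)² = - B^{2} \cos^{2}{\left(y \right)}
So the left-hand side equals
  2 A B x^{2} \cos{\left(y \right)} - B^{2} \cos^{2}{\left(y \right)}
This must equal f(x, y) identically; expanded, f = - 6 x^{2} \cos{\left(y \right)} - \cos^{2}{\left(y \right)}.
Matching coefficients of the independent functions:
  [x^{2} \cos{\left(y \right)}]:  2 A B = -6
  [\cos^{2}{\left(y \right)}]:  - B^{2} = -1
These equations allow (A, B) = (-3, 1) or (3, -1).
Impose the point condition(s):
  u(1, 0) = -3  ⟹  A = -3
Only A = -3, B = 1 satisfies everything.
Hence u(x, y) = - 3 x^{3} + \sin{\left(y \right)}.

Answer: u(x, y) = - 3 x^{3} + \sin{\left(y \right)}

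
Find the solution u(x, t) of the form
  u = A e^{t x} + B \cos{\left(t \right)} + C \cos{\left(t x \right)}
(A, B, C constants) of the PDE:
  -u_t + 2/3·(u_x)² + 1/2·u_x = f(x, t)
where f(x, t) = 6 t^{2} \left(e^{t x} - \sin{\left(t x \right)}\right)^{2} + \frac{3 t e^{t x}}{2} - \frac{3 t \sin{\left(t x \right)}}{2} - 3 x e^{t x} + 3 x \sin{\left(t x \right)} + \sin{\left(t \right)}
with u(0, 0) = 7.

Answer: u(x, t) = 3 e^{t x} + \cos{\left(t \right)} + 3 \cos{\left(t x \right)}

Derivation:
Substitute the ansatz u = A e^{t x} + B \cos{\left(t \right)} + C \cos{\left(t x \right)} into the left-hand side.
Derivatives of the ansatz:
  u_t = A x e^{t x} - B \sin{\left(t \right)} - C x \sin{\left(t x \right)}
  u_x = A t e^{t x} - C t \sin{\left(t x \right)}
Term by term:
  -u_t = - A x e^{t x} + B \sin{\left(t \right)} + C x \sin{\left(t x \right)}
  2/3·(u_x)² = \frac{2 A^{2} t^{2} e^{2 t x}}{3} - \frac{4 A C t^{2} e^{t x} \sin{\left(t x \right)}}{3} + \frac{2 C^{2} t^{2} \sin^{2}{\left(t x \right)}}{3}
  1/2·u_x = \frac{A t e^{t x}}{2} - \frac{C t \sin{\left(t x \right)}}{2}
So the left-hand side equals
  \frac{2 A^{2} t^{2} e^{2 t x}}{3} - \frac{4 A C t^{2} e^{t x} \sin{\left(t x \right)}}{3} + \frac{A t e^{t x}}{2} - A x e^{t x} + B \sin{\left(t \right)} + \frac{2 C^{2} t^{2} \sin^{2}{\left(t x \right)}}{3} - \frac{C t \sin{\left(t x \right)}}{2} + C x \sin{\left(t x \right)}
This must equal f(x, t) identically; expanded, f = 6 t^{2} e^{2 t x} - 12 t^{2} e^{t x} \sin{\left(t x \right)} + 6 t^{2} \sin^{2}{\left(t x \right)} + \frac{3 t e^{t x}}{2} - \frac{3 t \sin{\left(t x \right)}}{2} - 3 x e^{t x} + 3 x \sin{\left(t x \right)} + \sin{\left(t \right)}.
Matching coefficients of the independent functions:
  [t e^{t x}]:  \frac{A}{2} = \frac{3}{2}
  [t \sin{\left(t x \right)}]:  - \frac{C}{2} = - \frac{3}{2}
  [t^{2} e^{2 t x}]:  \frac{2 A^{2}}{3} = 6
  [t^{2} \sin^{2}{\left(t x \right)}]:  \frac{2 C^{2}}{3} = 6
  [x e^{t x}]:  - A = -3
  [x \sin{\left(t x \right)}]:  C = 3
  [t^{2} e^{t x} \sin{\left(t x \right)}]:  - \frac{4 A C}{3} = -12
  [\sin{\left(t \right)}]:  B = 1
Solving: A = 3, B = 1, C = 3.
Check against the point condition:
  u(0, 0) = 7  ⟹  A + B + C = 7  ✓
Hence u(x, t) = 3 e^{t x} + \cos{\left(t \right)} + 3 \cos{\left(t x \right)}.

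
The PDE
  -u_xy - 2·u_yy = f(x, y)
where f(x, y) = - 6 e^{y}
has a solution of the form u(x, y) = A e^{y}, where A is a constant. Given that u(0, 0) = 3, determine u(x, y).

Substitute the ansatz u = A e^{y} into the left-hand side.
Derivatives of the ansatz:
  u_xy = 0
  u_yy = A e^{y}
Term by term:
  -u_xy = 0
  -2·u_yy = - 2 A e^{y}
So the left-hand side equals
  - 2 A e^{y}
This must equal f(x, y) = - 6 e^{y} identically.
Matching coefficients of the independent functions:
  [e^{y}]:  - 2 A = -6
Solving: A = 3.
Check against the point condition:
  u(0, 0) = 3  ⟹  A = 3  ✓
Hence u(x, y) = 3 e^{y}.

Answer: u(x, y) = 3 e^{y}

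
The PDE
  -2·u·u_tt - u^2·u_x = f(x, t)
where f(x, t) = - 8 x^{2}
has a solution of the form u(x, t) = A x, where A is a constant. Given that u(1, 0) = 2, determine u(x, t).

Substitute the ansatz u = A x into the left-hand side.
Derivatives of the ansatz:
  u_tt = 0
  u_x = A
Term by term:
  -2·u·u_tt = 0
  -u^2·u_x = - A^{3} x^{2}
So the left-hand side equals
  - A^{3} x^{2}
This must equal f(x, t) = - 8 x^{2} identically.
Matching coefficients of the independent functions:
  [x^{2}]:  - A^{3} = -8
Solving: A = 2.
Check against the point condition:
  u(1, 0) = 2  ⟹  A = 2  ✓
Hence u(x, t) = 2 x.

Answer: u(x, t) = 2 x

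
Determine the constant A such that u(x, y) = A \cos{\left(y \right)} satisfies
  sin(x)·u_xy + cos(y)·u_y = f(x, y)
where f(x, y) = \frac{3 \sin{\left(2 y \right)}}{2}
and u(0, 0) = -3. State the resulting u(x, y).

Substitute the ansatz u = A \cos{\left(y \right)} into the left-hand side.
Derivatives of the ansatz:
  u_xy = 0
  u_y = - A \sin{\left(y \right)}
Term by term:
  sin(x)·u_xy = 0
  cos(y)·u_y = - A \sin{\left(y \right)} \cos{\left(y \right)}
So the left-hand side equals
  - A \sin{\left(y \right)} \cos{\left(y \right)}
This must equal f(x, y) identically; expanded, f = 3 \sin{\left(y \right)} \cos{\left(y \right)}.
Matching coefficients of the independent functions:
  [\sin{\left(y \right)} \cos{\left(y \right)}]:  - A = 3
Solving: A = -3.
Check against the point condition:
  u(0, 0) = -3  ⟹  A = -3  ✓
Hence u(x, y) = - 3 \cos{\left(y \right)}.

Answer: u(x, y) = - 3 \cos{\left(y \right)}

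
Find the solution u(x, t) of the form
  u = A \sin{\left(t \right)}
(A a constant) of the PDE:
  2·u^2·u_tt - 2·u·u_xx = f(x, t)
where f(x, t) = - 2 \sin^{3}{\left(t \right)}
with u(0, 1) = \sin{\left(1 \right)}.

Substitute the ansatz u = A \sin{\left(t \right)} into the left-hand side.
Derivatives of the ansatz:
  u_tt = - A \sin{\left(t \right)}
  u_xx = 0
Term by term:
  2·u^2·u_tt = - 2 A^{3} \sin^{3}{\left(t \right)}
  -2·u·u_xx = 0
So the left-hand side equals
  - 2 A^{3} \sin^{3}{\left(t \right)}
This must equal f(x, t) = - 2 \sin^{3}{\left(t \right)} identically.
Matching coefficients of the independent functions:
  [\sin^{3}{\left(t \right)}]:  - 2 A^{3} = -2
Solving: A = 1.
Check against the point condition:
  u(0, 1) = \sin{\left(1 \right)}  ⟹  A \sin{\left(1 \right)} = \sin{\left(1 \right)}  ✓
Hence u(x, t) = \sin{\left(t \right)}.

Answer: u(x, t) = \sin{\left(t \right)}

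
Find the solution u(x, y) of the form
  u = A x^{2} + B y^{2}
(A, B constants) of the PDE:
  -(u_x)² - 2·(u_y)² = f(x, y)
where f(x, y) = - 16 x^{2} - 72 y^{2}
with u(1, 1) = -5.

Substitute the ansatz u = A x^{2} + B y^{2} into the left-hand side.
Derivatives of the ansatz:
  u_x = 2 A x
  u_y = 2 B y
Term by term:
  -(u_x)² = - 4 A^{2} x^{2}
  -2·(u_y)² = - 8 B^{2} y^{2}
So the left-hand side equals
  - 4 A^{2} x^{2} - 8 B^{2} y^{2}
This must equal f(x, y) = - 16 x^{2} - 72 y^{2} identically.
Matching coefficients of the independent functions:
  [x^{2}]:  - 4 A^{2} = -16
  [y^{2}]:  - 8 B^{2} = -72
These equations allow (A, B) = (-2, -3) or (-2, 3) or (2, -3) or (2, 3).
Impose the point condition(s):
  u(1, 1) = -5  ⟹  A + B = -5
Only A = -2, B = -3 satisfies everything.
Hence u(x, y) = - 2 x^{2} - 3 y^{2}.

Answer: u(x, y) = - 2 x^{2} - 3 y^{2}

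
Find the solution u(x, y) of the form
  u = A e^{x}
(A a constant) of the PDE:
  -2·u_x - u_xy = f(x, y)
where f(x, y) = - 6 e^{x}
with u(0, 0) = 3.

Substitute the ansatz u = A e^{x} into the left-hand side.
Derivatives of the ansatz:
  u_x = A e^{x}
  u_xy = 0
Term by term:
  -2·u_x = - 2 A e^{x}
  -u_xy = 0
So the left-hand side equals
  - 2 A e^{x}
This must equal f(x, y) = - 6 e^{x} identically.
Matching coefficients of the independent functions:
  [e^{x}]:  - 2 A = -6
Solving: A = 3.
Check against the point condition:
  u(0, 0) = 3  ⟹  A = 3  ✓
Hence u(x, y) = 3 e^{x}.

Answer: u(x, y) = 3 e^{x}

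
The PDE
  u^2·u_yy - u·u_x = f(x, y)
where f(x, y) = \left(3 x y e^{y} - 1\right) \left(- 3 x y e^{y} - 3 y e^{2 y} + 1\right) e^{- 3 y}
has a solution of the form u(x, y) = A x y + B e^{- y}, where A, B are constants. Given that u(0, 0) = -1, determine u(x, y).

Substitute the ansatz u = A x y + B e^{- y} into the left-hand side.
Derivatives of the ansatz:
  u_yy = B e^{- y}
  u_x = A y
Term by term:
  u^2·u_yy = A^{2} B x^{2} y^{2} e^{- y} + 2 A B^{2} x y e^{- 2 y} + B^{3} e^{- 3 y}
  -u·u_x = - A^{2} x y^{2} - A B y e^{- y}
So the left-hand side equals
  A^{2} B x^{2} y^{2} e^{- y} - A^{2} x y^{2} + 2 A B^{2} x y e^{- 2 y} - A B y e^{- y} + B^{3} e^{- 3 y}
This must equal f(x, y) identically; expanded, f = - 9 x^{2} y^{2} e^{- y} - 9 x y^{2} + 6 x y e^{- 2 y} + 3 y e^{- y} - e^{- 3 y}.
Matching coefficients of the independent functions:
  [x y^{2}]:  - A^{2} = -9
  [y e^{- y}]:  - A B = 3
  [x y e^{- 2 y}]:  2 A B^{2} = 6
  [x^{2} y^{2} e^{- y}]:  A^{2} B = -9
  [e^{- 3 y}]:  B^{3} = -1
Solving: A = 3, B = -1.
Check against the point condition:
  u(0, 0) = -1  ⟹  B = -1  ✓
Hence u(x, y) = 3 x y - e^{- y}.

Answer: u(x, y) = 3 x y - e^{- y}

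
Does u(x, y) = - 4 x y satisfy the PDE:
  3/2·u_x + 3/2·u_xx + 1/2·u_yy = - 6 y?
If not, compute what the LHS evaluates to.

Evaluate each term of the left-hand side for u = - 4 x y.
Derivatives:
  u_x = - 4 y
  u_xx = 0
  u_yy = 0
Terms:
  3/2·u_x = - 6 y
  3/2·u_xx = 0
  1/2·u_yy = 0
Sum: LHS = - 6 y
This is exactly the given right-hand side, so u is a solution.

Answer: Yes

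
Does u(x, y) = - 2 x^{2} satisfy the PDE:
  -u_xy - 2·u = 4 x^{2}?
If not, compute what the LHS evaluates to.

Answer: Yes

Derivation:
Evaluate each term of the left-hand side for u = - 2 x^{2}.
Derivatives:
  u_xy = 0
Terms:
  -u_xy = 0
  -2·u = 4 x^{2}
Sum: LHS = 4 x^{2}
This is exactly the given right-hand side, so u is a solution.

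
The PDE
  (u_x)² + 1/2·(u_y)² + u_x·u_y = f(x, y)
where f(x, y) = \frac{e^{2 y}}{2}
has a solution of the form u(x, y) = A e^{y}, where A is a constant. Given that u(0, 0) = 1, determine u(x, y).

Substitute the ansatz u = A e^{y} into the left-hand side.
Derivatives of the ansatz:
  u_x = 0
  u_y = A e^{y}
Term by term:
  (u_x)² = 0
  1/2·(u_y)² = \frac{A^{2} e^{2 y}}{2}
  u_x·u_y = 0
So the left-hand side equals
  \frac{A^{2} e^{2 y}}{2}
This must equal f(x, y) = \frac{e^{2 y}}{2} identically.
Matching coefficients of the independent functions:
  [e^{2 y}]:  \frac{A^{2}}{2} = \frac{1}{2}
These equations allow (A) = (-1) or (1).
Impose the point condition(s):
  u(0, 0) = 1  ⟹  A = 1
Only A = 1 satisfies everything.
Hence u(x, y) = e^{y}.

Answer: u(x, y) = e^{y}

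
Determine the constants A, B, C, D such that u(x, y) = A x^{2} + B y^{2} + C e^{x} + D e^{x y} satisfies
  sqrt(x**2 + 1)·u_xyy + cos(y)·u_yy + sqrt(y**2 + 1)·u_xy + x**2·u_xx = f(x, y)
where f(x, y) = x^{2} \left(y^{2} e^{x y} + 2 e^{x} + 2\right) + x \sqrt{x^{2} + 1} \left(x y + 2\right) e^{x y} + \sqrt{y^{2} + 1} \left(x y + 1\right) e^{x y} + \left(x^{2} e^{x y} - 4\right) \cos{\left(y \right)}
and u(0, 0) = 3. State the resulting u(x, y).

Substitute the ansatz u = A x^{2} + B y^{2} + C e^{x} + D e^{x y} into the left-hand side.
Derivatives of the ansatz:
  u_xyy = D x^{2} y e^{x y} + 2 D x e^{x y}
  u_yy = 2 B + D x^{2} e^{x y}
  u_xy = D x y e^{x y} + D e^{x y}
  u_xx = 2 A + C e^{x} + D y^{2} e^{x y}
Term by term:
  sqrt(x**2 + 1)·u_xyy = D x^{2} y \sqrt{x^{2} + 1} e^{x y} + 2 D x \sqrt{x^{2} + 1} e^{x y}
  cos(y)·u_yy = 2 B \cos{\left(y \right)} + D x^{2} e^{x y} \cos{\left(y \right)}
  sqrt(y**2 + 1)·u_xy = D x y \sqrt{y^{2} + 1} e^{x y} + D \sqrt{y^{2} + 1} e^{x y}
  x**2·u_xx = 2 A x^{2} + C x^{2} e^{x} + D x^{2} y^{2} e^{x y}
So the left-hand side equals
  2 A x^{2} + 2 B \cos{\left(y \right)} + C x^{2} e^{x} + D x^{2} y^{2} e^{x y} + D x^{2} y \sqrt{x^{2} + 1} e^{x y} + D x^{2} e^{x y} \cos{\left(y \right)} + D x y \sqrt{y^{2} + 1} e^{x y} + 2 D x \sqrt{x^{2} + 1} e^{x y} + D \sqrt{y^{2} + 1} e^{x y}
This must equal f(x, y) identically; expanded, f = x^{2} y^{2} e^{x y} + x^{2} y \sqrt{x^{2} + 1} e^{x y} + 2 x^{2} e^{x} + x^{2} e^{x y} \cos{\left(y \right)} + 2 x^{2} + x y \sqrt{y^{2} + 1} e^{x y} + 2 x \sqrt{x^{2} + 1} e^{x y} + \sqrt{y^{2} + 1} e^{x y} - 4 \cos{\left(y \right)}.
Matching coefficients of the independent functions:
  [x^{2}]:  2 A = 2
  [x^{2} e^{x}]:  C = 2
  [\sqrt{y^{2} + 1} e^{x y}, x^{2} y^{2} e^{x y}, x^{2} e^{x y} \cos{\left(y \right)}, x y \sqrt{y^{2} + 1} e^{x y}, …]:  D = 1
  [x \sqrt{x^{2} + 1} e^{x y}]:  2 D = 2
  [\cos{\left(y \right)}]:  2 B = -4
Solving: A = 1, B = -2, C = 2, D = 1.
Check against the point condition:
  u(0, 0) = 3  ⟹  C + D = 3  ✓
Hence u(x, y) = x^{2} - 2 y^{2} + 2 e^{x} + e^{x y}.

Answer: u(x, y) = x^{2} - 2 y^{2} + 2 e^{x} + e^{x y}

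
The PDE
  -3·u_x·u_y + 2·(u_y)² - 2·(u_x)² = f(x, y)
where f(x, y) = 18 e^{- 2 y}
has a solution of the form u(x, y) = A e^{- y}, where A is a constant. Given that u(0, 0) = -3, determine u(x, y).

Substitute the ansatz u = A e^{- y} into the left-hand side.
Derivatives of the ansatz:
  u_x = 0
  u_y = - A e^{- y}
Term by term:
  -3·u_x·u_y = 0
  2·(u_y)² = 2 A^{2} e^{- 2 y}
  -2·(u_x)² = 0
So the left-hand side equals
  2 A^{2} e^{- 2 y}
This must equal f(x, y) = 18 e^{- 2 y} identically.
Matching coefficients of the independent functions:
  [e^{- 2 y}]:  2 A^{2} = 18
These equations allow (A) = (-3) or (3).
Impose the point condition(s):
  u(0, 0) = -3  ⟹  A = -3
Only A = -3 satisfies everything.
Hence u(x, y) = - 3 e^{- y}.

Answer: u(x, y) = - 3 e^{- y}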